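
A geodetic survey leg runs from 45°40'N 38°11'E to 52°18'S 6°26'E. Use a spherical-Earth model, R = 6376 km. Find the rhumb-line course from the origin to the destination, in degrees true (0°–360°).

195.7°

Meridional parts: M(φ₁)=+0.8979, M(φ₂)=-1.0747 → ΔM = -1.9726;  Δλ = -0.5541 rad
tan C = Δλ / ΔM = +0.2809 → C = 195.69°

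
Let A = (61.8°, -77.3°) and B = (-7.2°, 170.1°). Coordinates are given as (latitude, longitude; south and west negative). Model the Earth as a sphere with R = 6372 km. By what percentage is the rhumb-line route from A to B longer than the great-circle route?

Great circle: σ = 1.8657 rad → d_gc = Rσ = 11888.1 km
Rhumb: Δφ = -1.2043, Δλ = -1.9652, Δψ = -1.5076, q = Δφ/Δψ = 0.7988 → d_rh = R√(Δφ²+q²Δλ²) = 12607.5 km
Excess = (12607.5 − 11888.1) / 11888.1 = 719.4 / 11888.1 = 6.051% ≈ 6.1%

6.1%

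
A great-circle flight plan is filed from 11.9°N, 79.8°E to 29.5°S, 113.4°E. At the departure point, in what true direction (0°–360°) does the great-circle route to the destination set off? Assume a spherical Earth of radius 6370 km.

θ = atan2( sin Δλ·cos φ₂ ,  cos φ₁ sin φ₂ − sin φ₁ cos φ₂ cos Δλ )
  = atan2(+0.4816, -0.6313) = 142.66°

142.7°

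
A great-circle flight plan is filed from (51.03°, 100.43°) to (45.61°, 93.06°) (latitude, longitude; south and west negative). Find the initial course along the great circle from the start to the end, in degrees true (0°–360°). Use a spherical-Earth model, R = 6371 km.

224.9°

θ = atan2( sin Δλ·cos φ₂ ,  cos φ₁ sin φ₂ − sin φ₁ cos φ₂ cos Δλ )
  = atan2(-0.0897, -0.0900) = 224.93°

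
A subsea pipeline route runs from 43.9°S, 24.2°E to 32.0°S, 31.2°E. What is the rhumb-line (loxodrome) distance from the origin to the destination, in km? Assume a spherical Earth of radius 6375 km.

1459 km

Rhumb course C = atan2(Δλ, Δψ) with Δψ = ln[tan(π/4+φ₂/2)/tan(π/4+φ₁/2)] = +0.2644, Δλ = +0.1222 → C = 24.80°
d = R·|Δφ| / |cos C| = 6375·0.20769 / 0.90780 = 1459 km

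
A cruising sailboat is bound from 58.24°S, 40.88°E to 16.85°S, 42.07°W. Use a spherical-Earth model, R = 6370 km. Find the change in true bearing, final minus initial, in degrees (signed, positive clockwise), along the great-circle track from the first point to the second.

Initial bearing θ₁ = atan2(sin Δλ cos φ₂, cos φ₁ sin φ₂ − sin φ₁ cos φ₂ cos Δλ) = 266.82°
Final bearing θ₂ = (initial bearing from the destination back to the start) + 180° = 326.69°
Δθ = θ₂ − θ₁ = +59.9°

+59.9°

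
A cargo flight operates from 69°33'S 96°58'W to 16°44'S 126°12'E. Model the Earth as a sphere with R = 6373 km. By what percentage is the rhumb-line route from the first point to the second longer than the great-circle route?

Great circle: σ = 1.5451 rad → d_gc = Rσ = 9846.7 km
Rhumb: Δφ = +0.9218, Δλ = -2.3882, Δψ = +1.4164, q = Δφ/Δψ = 0.6508 → d_rh = R√(Δφ²+q²Δλ²) = 11516.6 km
Excess = (11516.6 − 9846.7) / 9846.7 = 1669.9 / 9846.7 = 16.96% ≈ 17.0%

17.0%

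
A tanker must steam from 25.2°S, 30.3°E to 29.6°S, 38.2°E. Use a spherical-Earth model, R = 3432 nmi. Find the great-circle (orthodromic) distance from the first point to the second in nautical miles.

cos σ = sin φ₁ sin φ₂ + cos φ₁ cos φ₂ cos Δλ
      = sin(-25.20°)sin(-29.60°) + cos(-25.20°)cos(-29.60°)cos(7.90°) = 0.9896
σ = 8.276° → d = Rσ = 3432·0.14444 = 496 nmi

496 nmi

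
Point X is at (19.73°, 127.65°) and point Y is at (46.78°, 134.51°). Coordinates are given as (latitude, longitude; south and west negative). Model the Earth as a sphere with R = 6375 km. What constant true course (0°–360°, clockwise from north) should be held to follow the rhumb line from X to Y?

Meridional parts: M(φ₁)=+0.3514, M(φ₂)=+0.9260 → ΔM = +0.5746;  Δλ = +0.1197 rad
tan C = Δλ / ΔM = +0.2084 → C = 11.77°

11.8°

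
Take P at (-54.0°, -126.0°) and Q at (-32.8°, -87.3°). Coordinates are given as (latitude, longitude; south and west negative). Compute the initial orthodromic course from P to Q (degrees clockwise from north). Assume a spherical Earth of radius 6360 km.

N = sin Δλ·cos φ₂ = +0.5256;  D = cos φ₁ sin φ₂ − sin φ₁ cos φ₂ cos Δλ = +0.2123
initial course = atan2(N, D) = 68.00°

68.0°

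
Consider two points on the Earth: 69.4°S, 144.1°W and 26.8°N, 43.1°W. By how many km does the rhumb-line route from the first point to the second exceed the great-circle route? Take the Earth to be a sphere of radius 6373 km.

518 km

Great circle: cos σ = sin φ₁ sin φ₂ + cos φ₁ cos φ₂ cos Δλ,  σ = 2.0737 rad → d_gc = 13215.7 km
Rhumb line: Δψ = +2.1910, q = Δφ/Δψ = 0.7663, d_rh = R√(Δφ²+q²Δλ²) = 13733.5 km
Excess = 13733.5 − 13215.7 = 517.8 ≈ 518 km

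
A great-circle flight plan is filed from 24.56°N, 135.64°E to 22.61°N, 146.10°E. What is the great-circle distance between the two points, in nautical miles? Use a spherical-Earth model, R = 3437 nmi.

cos σ = sin φ₁ sin φ₂ + cos φ₁ cos φ₂ cos Δλ
      = sin(24.56°)sin(22.61°) + cos(24.56°)cos(22.61°)cos(10.46°) = 0.9855
σ = 9.780° → d = Rσ = 3437·0.17069 = 587 nmi

587 nmi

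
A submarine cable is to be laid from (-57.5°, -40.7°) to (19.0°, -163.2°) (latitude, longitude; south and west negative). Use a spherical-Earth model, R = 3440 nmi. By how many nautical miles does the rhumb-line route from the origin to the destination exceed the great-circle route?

Great circle: cos σ = sin φ₁ sin φ₂ + cos φ₁ cos φ₂ cos Δλ,  σ = 2.1502 rad → d_gc = 7396.8 nmi
Rhumb line: Δψ = +1.5707, q = Δφ/Δψ = 0.8501, d_rh = R√(Δφ²+q²Δλ²) = 7757.9 nmi
Excess = 7757.9 − 7396.8 = 361.1 ≈ 361 nmi

361 nmi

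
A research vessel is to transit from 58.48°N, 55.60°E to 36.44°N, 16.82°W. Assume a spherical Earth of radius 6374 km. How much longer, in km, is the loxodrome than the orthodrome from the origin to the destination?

228 km

Great circle: cos σ = sin φ₁ sin φ₂ + cos φ₁ cos φ₂ cos Δλ,  σ = 0.8849 rad → d_gc = 5640.3 km
Rhumb line: Δψ = -0.5813, q = Δφ/Δψ = 0.6618, d_rh = R√(Δφ²+q²Δλ²) = 5868.3 km
Excess = 5868.3 − 5640.3 = 228.0 ≈ 228 km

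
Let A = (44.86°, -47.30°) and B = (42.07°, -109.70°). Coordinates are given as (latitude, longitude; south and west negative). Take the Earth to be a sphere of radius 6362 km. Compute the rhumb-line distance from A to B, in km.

Rhumb course C = atan2(Δλ, Δψ) with Δψ = ln[tan(π/4+φ₂/2)/tan(π/4+φ₁/2)] = -0.0671, Δλ = -1.0891 → C = 266.47°
d = R·|Δφ| / |cos C| = 6362·0.04869 / 0.06150 = 5037 km

5037 km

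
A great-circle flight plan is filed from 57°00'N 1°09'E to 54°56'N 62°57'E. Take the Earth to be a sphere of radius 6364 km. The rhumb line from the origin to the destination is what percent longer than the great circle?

3.5%

Great circle: σ = 0.5839 rad → d_gc = Rσ = 3716.1 km
Rhumb: Δφ = -0.0361, Δλ = +1.0786, Δψ = -0.0645, q = Δφ/Δψ = 0.5595 → d_rh = R√(Δφ²+q²Δλ²) = 3847.5 km
Excess = (3847.5 − 3716.1) / 3716.1 = 131.4 / 3716.1 = 3.54% ≈ 3.5%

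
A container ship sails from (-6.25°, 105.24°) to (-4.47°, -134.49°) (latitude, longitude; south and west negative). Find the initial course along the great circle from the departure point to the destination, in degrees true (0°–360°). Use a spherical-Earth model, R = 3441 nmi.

98.7°

N = sin Δλ·cos φ₂ = +0.8610;  D = cos φ₁ sin φ₂ − sin φ₁ cos φ₂ cos Δλ = -0.1322
initial course = atan2(N, D) = 98.73°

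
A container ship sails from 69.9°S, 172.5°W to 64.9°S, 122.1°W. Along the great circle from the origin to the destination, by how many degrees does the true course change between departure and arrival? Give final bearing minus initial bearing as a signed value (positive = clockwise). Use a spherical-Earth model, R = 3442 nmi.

At departure: θ₁ = atan2(sin Δλ cos φ₂, cos φ₁ sin φ₂ − sin φ₁ cos φ₂ cos Δλ) = 99.94°
At arrival: θ₂ = atan2(sin Δλ cos φ₁, −cos φ₂ sin φ₁ + sin φ₂ cos φ₁ cos Δλ) = 52.94°
Δθ = θ₂ − θ₁ = -47.0°

-47.0°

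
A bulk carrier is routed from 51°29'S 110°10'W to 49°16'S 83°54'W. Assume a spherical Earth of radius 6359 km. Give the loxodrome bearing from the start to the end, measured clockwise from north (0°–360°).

82.5°

Meridional parts: M(φ₁)=-1.0516, M(φ₂)=-0.9909 → ΔM = +0.0607;  Δλ = +0.4584 rad
tan C = Δλ / ΔM = +7.5554 → C = 82.46°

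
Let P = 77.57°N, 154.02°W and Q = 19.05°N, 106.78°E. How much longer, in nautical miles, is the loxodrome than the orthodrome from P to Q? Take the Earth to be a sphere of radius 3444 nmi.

374 nmi

Great circle: cos σ = sin φ₁ sin φ₂ + cos φ₁ cos φ₂ cos Δλ,  σ = 1.2805 rad → d_gc = 4410.1 nmi
Rhumb line: Δψ = -1.8785, q = Δφ/Δψ = 0.5437, d_rh = R√(Δφ²+q²Δλ²) = 4783.7 nmi
Excess = 4783.7 − 4410.1 = 373.6 ≈ 374 nmi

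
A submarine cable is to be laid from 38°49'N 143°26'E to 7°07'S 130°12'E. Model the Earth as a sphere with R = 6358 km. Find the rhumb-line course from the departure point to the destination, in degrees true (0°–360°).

Δψ = ln[tan(π/4+φ₂/2)/tan(π/4+φ₁/2)] = -0.8607
Δλ = -0.2310 rad (taken the short way round)
course = atan2(Δλ, Δψ) = 195.02°

195.0°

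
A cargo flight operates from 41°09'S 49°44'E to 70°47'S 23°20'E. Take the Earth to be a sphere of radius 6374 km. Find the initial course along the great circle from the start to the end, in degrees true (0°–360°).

195.8°

N = sin Δλ·cos φ₂ = -0.1463;  D = cos φ₁ sin φ₂ − sin φ₁ cos φ₂ cos Δλ = -0.5170
initial course = atan2(N, D) = 195.80°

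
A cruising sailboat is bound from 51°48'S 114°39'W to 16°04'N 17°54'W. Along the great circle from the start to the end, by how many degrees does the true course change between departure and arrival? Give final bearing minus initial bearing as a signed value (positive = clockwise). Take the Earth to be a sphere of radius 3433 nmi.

At departure: θ₁ = atan2(sin Δλ cos φ₂, cos φ₁ sin φ₂ − sin φ₁ cos φ₂ cos Δλ) = 85.07°
At arrival: θ₂ = atan2(sin Δλ cos φ₁, −cos φ₂ sin φ₁ + sin φ₂ cos φ₁ cos Δλ) = 39.88°
Δθ = θ₂ − θ₁ = -45.2°

-45.2°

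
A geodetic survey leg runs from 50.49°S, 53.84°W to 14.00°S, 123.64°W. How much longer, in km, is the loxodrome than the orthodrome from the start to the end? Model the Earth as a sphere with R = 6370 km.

Great circle: cos σ = sin φ₁ sin φ₂ + cos φ₁ cos φ₂ cos Δλ,  σ = 1.1595 rad → d_gc = 7386.0 km
Rhumb line: Δψ = +0.7772, q = Δφ/Δψ = 0.8194, d_rh = R√(Δφ²+q²Δλ²) = 7542.6 km
Excess = 7542.6 − 7386.0 = 156.6 ≈ 157 km

157 km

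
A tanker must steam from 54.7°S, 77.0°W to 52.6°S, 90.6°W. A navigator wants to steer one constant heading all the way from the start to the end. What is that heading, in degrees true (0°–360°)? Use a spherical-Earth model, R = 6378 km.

Δψ = ln[tan(π/4+φ₂/2)/tan(π/4+φ₁/2)] = +0.0619
Δλ = -0.2374 rad (taken the short way round)
course = atan2(Δλ, Δψ) = 284.61°

284.6°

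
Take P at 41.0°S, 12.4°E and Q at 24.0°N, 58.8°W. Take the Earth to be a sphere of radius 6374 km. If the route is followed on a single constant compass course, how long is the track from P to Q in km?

10332 km

Δψ = ln[tan(π/4+φ₂/2)/tan(π/4+φ₁/2)] = +1.2176;  Δφ = +1.1345 rad,  Δλ = -1.2427 rad
q = Δφ/Δψ = 0.9318
d = R·√(Δφ² + q²Δλ²) = 6374·1.62101 = 10332 km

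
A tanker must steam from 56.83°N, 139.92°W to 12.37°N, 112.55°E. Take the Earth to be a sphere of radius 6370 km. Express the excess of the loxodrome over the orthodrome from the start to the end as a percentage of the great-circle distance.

6.8%

Great circle: σ = 1.5525 rad → d_gc = Rσ = 9889.1 km
Rhumb: Δφ = -0.7760, Δλ = -1.8768, Δψ = -0.9936, q = Δφ/Δψ = 0.7809 → d_rh = R√(Δφ²+q²Δλ²) = 10563.8 km
Excess = (10563.8 − 9889.1) / 9889.1 = 674.7 / 9889.1 = 6.82% ≈ 6.8%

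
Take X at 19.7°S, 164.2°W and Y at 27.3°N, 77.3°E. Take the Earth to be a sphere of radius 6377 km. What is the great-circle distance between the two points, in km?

13760 km

cos σ = sin φ₁ sin φ₂ + cos φ₁ cos φ₂ cos Δλ
      = sin(-19.70°)sin(27.30°) + cos(-19.70°)cos(27.30°)cos(-118.50°) = -0.5538
σ = 123.628° → d = Rσ = 6377·2.15772 = 13760 km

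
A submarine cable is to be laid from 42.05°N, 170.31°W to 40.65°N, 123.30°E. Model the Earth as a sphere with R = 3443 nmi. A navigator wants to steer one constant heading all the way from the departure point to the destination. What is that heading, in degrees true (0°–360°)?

Meridional parts: M(φ₁)=+0.8103, M(φ₂)=+0.7778 → ΔM = -0.0326;  Δλ = -1.1587 rad
tan C = Δλ / ΔM = +35.5964 → C = 268.39°

268.4°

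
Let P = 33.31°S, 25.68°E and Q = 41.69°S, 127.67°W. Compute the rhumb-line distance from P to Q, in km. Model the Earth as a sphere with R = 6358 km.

13506 km

Rhumb course C = atan2(Δλ, Δψ) with Δψ = ln[tan(π/4+φ₂/2)/tan(π/4+φ₁/2)] = -0.1847, Δλ = -2.6765 → C = 266.05°
d = R·|Δφ| / |cos C| = 6358·0.14626 / 0.06885 = 13506 km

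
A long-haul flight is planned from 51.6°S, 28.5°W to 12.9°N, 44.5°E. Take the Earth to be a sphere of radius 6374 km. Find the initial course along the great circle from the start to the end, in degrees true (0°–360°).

68.8°

θ = atan2( sin Δλ·cos φ₂ ,  cos φ₁ sin φ₂ − sin φ₁ cos φ₂ cos Δλ )
  = atan2(+0.9322, +0.3620) = 68.78°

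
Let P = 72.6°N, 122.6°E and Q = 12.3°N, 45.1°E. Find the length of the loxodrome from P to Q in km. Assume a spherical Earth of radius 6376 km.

Rhumb course C = atan2(Δλ, Δψ) with Δψ = ln[tan(π/4+φ₂/2)/tan(π/4+φ₁/2)] = -1.6608, Δλ = -1.3526 → C = 219.16°
d = R·|Δφ| / |cos C| = 6376·1.05243 / 0.77538 = 8654 km

8654 km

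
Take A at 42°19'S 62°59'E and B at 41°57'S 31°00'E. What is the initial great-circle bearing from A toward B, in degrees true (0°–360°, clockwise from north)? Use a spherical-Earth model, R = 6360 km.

260.0°

N = sin Δλ·cos φ₂ = -0.3939;  D = cos φ₁ sin φ₂ − sin φ₁ cos φ₂ cos Δλ = -0.0696
initial course = atan2(N, D) = 259.98°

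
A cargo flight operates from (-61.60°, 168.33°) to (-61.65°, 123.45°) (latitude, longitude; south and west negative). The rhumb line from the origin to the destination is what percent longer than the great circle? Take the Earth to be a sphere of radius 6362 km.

Great circle: σ = 0.3648 rad → d_gc = Rσ = 2321.1 km
Rhumb: Δφ = -0.0009, Δλ = -0.7833, Δψ = -0.0018, q = Δφ/Δψ = 0.4752 → d_rh = R√(Δφ²+q²Δλ²) = 2368.3 km
Excess = (2368.3 − 2321.1) / 2321.1 = 47.2 / 2321.1 = 2.03% ≈ 2.0%

2.0%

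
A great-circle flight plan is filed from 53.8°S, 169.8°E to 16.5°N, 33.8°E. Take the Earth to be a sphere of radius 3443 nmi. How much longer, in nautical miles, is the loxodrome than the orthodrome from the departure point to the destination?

Great circle: cos σ = sin φ₁ sin φ₂ + cos φ₁ cos φ₂ cos Δλ,  σ = 2.2608 rad → d_gc = 7783.93 nmi
Rhumb line: Δψ = +1.4103, q = Δφ/Δψ = 0.8700, d_rh = R√(Δφ²+q²Δλ²) = 8270.39 nmi
Excess = 8270.39 − 7783.93 = 486.46 ≈ 486 nmi

486 nmi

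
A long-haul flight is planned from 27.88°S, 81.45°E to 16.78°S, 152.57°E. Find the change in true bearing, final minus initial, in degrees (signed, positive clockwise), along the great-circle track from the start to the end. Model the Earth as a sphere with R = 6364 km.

Initial bearing θ₁ = atan2(sin Δλ cos φ₂, cos φ₁ sin φ₂ − sin φ₁ cos φ₂ cos Δλ) = 96.94°
Final bearing θ₂ = (initial bearing from the destination back to the start) + 180° = 66.42°
Δθ = θ₂ − θ₁ = -30.5°

-30.5°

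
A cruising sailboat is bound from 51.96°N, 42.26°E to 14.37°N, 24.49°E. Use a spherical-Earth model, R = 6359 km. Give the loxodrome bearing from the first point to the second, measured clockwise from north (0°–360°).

Δψ = ln[tan(π/4+φ₂/2)/tan(π/4+φ₁/2)] = -0.8116
Δλ = -0.3101 rad (taken the short way round)
course = atan2(Δλ, Δψ) = 200.91°

200.9°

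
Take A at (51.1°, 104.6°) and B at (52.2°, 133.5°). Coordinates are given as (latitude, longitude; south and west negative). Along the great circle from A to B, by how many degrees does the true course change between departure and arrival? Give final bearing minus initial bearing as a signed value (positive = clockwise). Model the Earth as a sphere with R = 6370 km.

+22.9°

At departure: θ₁ = atan2(sin Δλ cos φ₂, cos φ₁ sin φ₂ − sin φ₁ cos φ₂ cos Δλ) = 75.14°
At arrival: θ₂ = atan2(sin Δλ cos φ₁, −cos φ₂ sin φ₁ + sin φ₂ cos φ₁ cos Δλ) = 97.99°
Δθ = θ₂ − θ₁ = +22.9°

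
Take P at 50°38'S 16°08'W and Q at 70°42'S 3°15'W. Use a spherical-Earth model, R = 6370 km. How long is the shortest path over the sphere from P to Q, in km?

2327 km

cos σ = sin φ₁ sin φ₂ + cos φ₁ cos φ₂ cos Δλ
      = sin(-50.63°)sin(-70.70°) + cos(-50.63°)cos(-70.70°)cos(12.88°) = 0.9340
σ = 20.930° → d = Rσ = 6370·0.36530 = 2327 km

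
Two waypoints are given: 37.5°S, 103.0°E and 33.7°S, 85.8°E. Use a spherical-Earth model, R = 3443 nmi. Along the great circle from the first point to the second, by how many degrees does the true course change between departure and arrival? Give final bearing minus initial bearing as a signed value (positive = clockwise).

+10.1°

Initial bearing θ₁ = atan2(sin Δλ cos φ₂, cos φ₁ sin φ₂ − sin φ₁ cos φ₂ cos Δλ) = 280.06°
Final bearing θ₂ = (initial bearing from the destination back to the start) + 180° = 290.12°
Δθ = θ₂ − θ₁ = +10.1°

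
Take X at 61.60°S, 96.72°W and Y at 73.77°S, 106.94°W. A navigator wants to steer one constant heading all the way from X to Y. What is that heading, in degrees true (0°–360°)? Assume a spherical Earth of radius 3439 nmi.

Meridional parts: M(φ₁)=-1.3742, M(φ₂)=-1.9478 → ΔM = -0.5736;  Δλ = -0.1784 rad
tan C = Δλ / ΔM = +0.3110 → C = 197.27°

197.3°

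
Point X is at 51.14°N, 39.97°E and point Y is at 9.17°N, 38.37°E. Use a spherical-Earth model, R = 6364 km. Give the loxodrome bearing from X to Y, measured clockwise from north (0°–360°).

Meridional parts: M(φ₁)=+1.0420, M(φ₂)=+0.1607 → ΔM = -0.8813;  Δλ = -0.0279 rad
tan C = Δλ / ΔM = +0.0317 → C = 181.81°

181.8°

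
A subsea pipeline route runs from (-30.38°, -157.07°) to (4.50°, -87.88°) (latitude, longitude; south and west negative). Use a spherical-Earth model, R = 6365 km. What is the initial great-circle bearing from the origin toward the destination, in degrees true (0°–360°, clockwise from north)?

θ = atan2( sin Δλ·cos φ₂ ,  cos φ₁ sin φ₂ − sin φ₁ cos φ₂ cos Δλ )
  = atan2(+0.9319, +0.2468) = 75.17°

75.2°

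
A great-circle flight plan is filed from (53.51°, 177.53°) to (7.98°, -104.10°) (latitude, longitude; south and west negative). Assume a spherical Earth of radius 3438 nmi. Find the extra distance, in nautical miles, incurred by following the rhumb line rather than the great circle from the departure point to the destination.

122 nmi

Great circle: cos σ = sin φ₁ sin φ₂ + cos φ₁ cos φ₂ cos Δλ,  σ = 1.3384 rad → d_gc = 4601.3 nmi
Rhumb line: Δψ = -0.9700, q = Δφ/Δψ = 0.8192, d_rh = R√(Δφ²+q²Δλ²) = 4722.9 nmi
Excess = 4722.9 − 4601.3 = 121.6 ≈ 122 nmi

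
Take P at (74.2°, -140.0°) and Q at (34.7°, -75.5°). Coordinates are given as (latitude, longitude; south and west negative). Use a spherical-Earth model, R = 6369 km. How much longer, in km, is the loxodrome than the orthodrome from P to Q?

Great circle: cos σ = sin φ₁ sin φ₂ + cos φ₁ cos φ₂ cos Δλ,  σ = 0.8709 rad → d_gc = 5546.73 km
Rhumb line: Δψ = -1.3285, q = Δφ/Δψ = 0.5189, d_rh = R√(Δφ²+q²Δλ²) = 5755.16 km
Excess = 5755.16 − 5546.73 = 208.43 ≈ 208 km

208 km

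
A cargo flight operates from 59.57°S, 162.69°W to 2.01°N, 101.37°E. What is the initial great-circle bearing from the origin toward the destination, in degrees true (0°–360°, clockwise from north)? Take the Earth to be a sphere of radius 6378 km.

θ = atan2( sin Δλ·cos φ₂ ,  cos φ₁ sin φ₂ − sin φ₁ cos φ₂ cos Δλ )
  = atan2(-0.9940, -0.0714) = 265.89°

265.9°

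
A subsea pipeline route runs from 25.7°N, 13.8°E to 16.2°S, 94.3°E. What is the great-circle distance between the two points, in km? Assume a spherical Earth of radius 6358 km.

9848 km

Haversine: a = sin²(Δφ/2)+cos φ₁ cos φ₂ sin²(Δλ/2) = 0.48909;  σ = 2·atan2(√a,√(1−a))
σ = 88.749° → d = Rσ = 6358·1.54897 = 9848 km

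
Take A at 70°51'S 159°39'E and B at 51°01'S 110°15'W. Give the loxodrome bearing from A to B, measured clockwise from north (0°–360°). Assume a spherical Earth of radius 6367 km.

64.8°

Δψ = ln[tan(π/4+φ₂/2)/tan(π/4+φ₁/2)] = +0.7411
Δλ = +1.5725 rad (taken the short way round)
course = atan2(Δλ, Δψ) = 64.77°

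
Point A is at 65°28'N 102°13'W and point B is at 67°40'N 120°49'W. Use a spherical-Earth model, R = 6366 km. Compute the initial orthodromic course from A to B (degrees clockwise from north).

295.0°

θ = atan2( sin Δλ·cos φ₂ ,  cos φ₁ sin φ₂ − sin φ₁ cos φ₂ cos Δλ )
  = atan2(-0.1212, +0.0564) = 294.97°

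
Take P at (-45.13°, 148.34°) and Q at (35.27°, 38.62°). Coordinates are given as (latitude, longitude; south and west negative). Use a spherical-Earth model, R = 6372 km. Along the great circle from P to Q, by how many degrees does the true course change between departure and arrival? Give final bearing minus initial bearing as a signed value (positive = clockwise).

At departure: θ₁ = atan2(sin Δλ cos φ₂, cos φ₁ sin φ₂ − sin φ₁ cos φ₂ cos Δλ) = 285.43°
At arrival: θ₂ = atan2(sin Δλ cos φ₁, −cos φ₂ sin φ₁ + sin φ₂ cos φ₁ cos Δλ) = 303.59°
Δθ = θ₂ − θ₁ = +18.2°

+18.2°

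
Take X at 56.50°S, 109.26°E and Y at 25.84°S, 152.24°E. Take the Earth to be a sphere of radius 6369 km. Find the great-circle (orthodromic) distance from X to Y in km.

4822 km

cos σ = sin φ₁ sin φ₂ + cos φ₁ cos φ₂ cos Δλ
      = sin(-56.50°)sin(-25.84°) + cos(-56.50°)cos(-25.84°)cos(42.98°) = 0.7269
σ = 43.375° → d = Rσ = 6369·0.75703 = 4822 km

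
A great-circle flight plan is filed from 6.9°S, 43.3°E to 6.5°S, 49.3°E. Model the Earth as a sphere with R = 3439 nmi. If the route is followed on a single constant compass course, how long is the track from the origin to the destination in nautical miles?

Δψ = ln[tan(π/4+φ₂/2)/tan(π/4+φ₁/2)] = +0.0070;  Δφ = +0.0070 rad,  Δλ = +0.1047 rad
q = Δφ/Δψ = 0.9932
d = R·√(Δφ² + q²Δλ²) = 3439·0.10424 = 358 nmi

358 nmi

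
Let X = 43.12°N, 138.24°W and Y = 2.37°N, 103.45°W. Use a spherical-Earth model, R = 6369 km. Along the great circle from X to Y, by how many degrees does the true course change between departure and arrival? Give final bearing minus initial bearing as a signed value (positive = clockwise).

Initial bearing θ₁ = atan2(sin Δλ cos φ₂, cos φ₁ sin φ₂ − sin φ₁ cos φ₂ cos Δλ) = 132.95°
Final bearing θ₂ = (initial bearing from the destination back to the start) + 180° = 147.67°
Δθ = θ₂ − θ₁ = +14.7°

+14.7°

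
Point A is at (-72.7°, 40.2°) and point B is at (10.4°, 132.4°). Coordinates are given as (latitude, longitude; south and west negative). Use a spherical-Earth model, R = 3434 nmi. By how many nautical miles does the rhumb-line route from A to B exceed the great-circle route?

285 nmi

Great circle: cos σ = sin φ₁ sin φ₂ + cos φ₁ cos φ₂ cos Δλ,  σ = 1.7554 rad → d_gc = 6028.13 nmi
Rhumb line: Δψ = +2.0655, q = Δφ/Δψ = 0.7022, d_rh = R√(Δφ²+q²Δλ²) = 6313.62 nmi
Excess = 6313.62 − 6028.13 = 285.49 ≈ 285 nmi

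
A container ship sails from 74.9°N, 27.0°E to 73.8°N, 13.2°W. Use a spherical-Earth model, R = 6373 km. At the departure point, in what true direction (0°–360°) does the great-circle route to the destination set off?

θ = atan2( sin Δλ·cos φ₂ ,  cos φ₁ sin φ₂ − sin φ₁ cos φ₂ cos Δλ )
  = atan2(-0.1801, +0.0444) = 283.86°

283.9°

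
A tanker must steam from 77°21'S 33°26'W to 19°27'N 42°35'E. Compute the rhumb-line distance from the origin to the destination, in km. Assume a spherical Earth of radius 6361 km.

Rhumb course C = atan2(Δλ, Δψ) with Δψ = ln[tan(π/4+φ₂/2)/tan(π/4+φ₁/2)] = +2.5458, Δλ = +1.3267 → C = 27.53°
d = R·|Δφ| / |cos C| = 6361·1.68948 / 0.88680 = 12119 km

12119 km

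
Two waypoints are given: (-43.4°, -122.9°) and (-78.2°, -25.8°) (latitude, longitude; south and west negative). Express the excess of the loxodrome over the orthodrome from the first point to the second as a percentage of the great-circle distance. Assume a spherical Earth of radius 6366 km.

9.9%

Great circle: σ = 0.8577 rad → d_gc = Rσ = 5459.9 km
Rhumb: Δφ = -0.6074, Δλ = +1.6947, Δψ = -1.4273, q = Δφ/Δψ = 0.4255 → d_rh = R√(Δφ²+q²Δλ²) = 6002.2 km
Excess = (6002.2 − 5459.9) / 5459.9 = 542.3 / 5459.9 = 9.93% ≈ 9.9%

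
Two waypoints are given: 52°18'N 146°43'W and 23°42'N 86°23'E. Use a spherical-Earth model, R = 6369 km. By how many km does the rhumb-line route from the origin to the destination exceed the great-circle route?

Great circle: cos σ = sin φ₁ sin φ₂ + cos φ₁ cos φ₂ cos Δλ,  σ = 1.5890 rad → d_gc = 10120.2 km
Rhumb line: Δψ = -0.6487, q = Δφ/Δψ = 0.7695, d_rh = R√(Δφ²+q²Δλ²) = 11310.1 km
Excess = 11310.1 − 10120.2 = 1189.9 ≈ 1190 km

1190 km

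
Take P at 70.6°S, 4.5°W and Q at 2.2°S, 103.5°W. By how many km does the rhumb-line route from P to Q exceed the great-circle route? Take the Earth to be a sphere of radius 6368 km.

648 km

Great circle: cos σ = sin φ₁ sin φ₂ + cos φ₁ cos φ₂ cos Δλ,  σ = 1.5865 rad → d_gc = 10102.91 km
Rhumb line: Δψ = +1.7281, q = Δφ/Δψ = 0.6908, d_rh = R√(Δφ²+q²Δλ²) = 10750.44 km
Excess = 10750.44 − 10102.91 = 647.53 ≈ 648 km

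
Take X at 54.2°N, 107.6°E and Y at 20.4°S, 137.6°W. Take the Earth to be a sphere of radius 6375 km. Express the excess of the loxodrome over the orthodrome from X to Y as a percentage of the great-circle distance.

3.3%

Great circle: σ = 2.1091 rad → d_gc = Rσ = 13445.6 km
Rhumb: Δφ = -1.3020, Δλ = +2.0036, Δψ = -1.4939, q = Δφ/Δψ = 0.8715 → d_rh = R√(Δφ²+q²Δλ²) = 13886.0 km
Excess = (13886.0 − 13445.6) / 13445.6 = 440.4 / 13445.6 = 3.28% ≈ 3.3%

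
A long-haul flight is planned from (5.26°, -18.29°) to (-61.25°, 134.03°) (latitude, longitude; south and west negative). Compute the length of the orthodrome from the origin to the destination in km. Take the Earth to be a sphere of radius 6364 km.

13362 km

cos σ = sin φ₁ sin φ₂ + cos φ₁ cos φ₂ cos Δλ
      = sin(5.26°)sin(-61.25°) + cos(5.26°)cos(-61.25°)cos(152.32°) = -0.5045
σ = 120.300° → d = Rσ = 6364·2.09963 = 13362 km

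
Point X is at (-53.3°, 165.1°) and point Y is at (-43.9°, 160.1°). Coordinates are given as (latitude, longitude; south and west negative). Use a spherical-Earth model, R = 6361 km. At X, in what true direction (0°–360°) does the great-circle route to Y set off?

N = sin Δλ·cos φ₂ = -0.0628;  D = cos φ₁ sin φ₂ − sin φ₁ cos φ₂ cos Δλ = +0.1611
initial course = atan2(N, D) = 338.71°

338.7°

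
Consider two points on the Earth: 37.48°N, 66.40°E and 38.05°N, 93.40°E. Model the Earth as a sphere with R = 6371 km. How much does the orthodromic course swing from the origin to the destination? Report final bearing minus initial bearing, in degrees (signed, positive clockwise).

+16.7°

Initial bearing θ₁ = atan2(sin Δλ cos φ₂, cos φ₁ sin φ₂ − sin φ₁ cos φ₂ cos Δλ) = 80.13°
Final bearing θ₂ = (initial bearing from the destination back to the start) + 180° = 96.86°
Δθ = θ₂ − θ₁ = +16.7°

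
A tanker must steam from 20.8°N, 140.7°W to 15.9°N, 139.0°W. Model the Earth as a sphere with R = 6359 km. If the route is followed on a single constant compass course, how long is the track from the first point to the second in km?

573 km

Rhumb course C = atan2(Δλ, Δψ) with Δψ = ln[tan(π/4+φ₂/2)/tan(π/4+φ₁/2)] = -0.0901, Δλ = +0.0297 → C = 161.78°
d = R·|Δφ| / |cos C| = 6359·0.08552 / 0.94986 = 573 km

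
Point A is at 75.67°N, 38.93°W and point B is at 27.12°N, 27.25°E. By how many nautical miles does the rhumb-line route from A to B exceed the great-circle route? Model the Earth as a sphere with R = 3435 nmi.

Great circle: cos σ = sin φ₁ sin φ₂ + cos φ₁ cos φ₂ cos Δλ,  σ = 1.0114 rad → d_gc = 3474.3 nmi
Rhumb line: Δψ = -1.5817, q = Δφ/Δψ = 0.5357, d_rh = R√(Δφ²+q²Δλ²) = 3604.2 nmi
Excess = 3604.2 − 3474.3 = 129.9 ≈ 130 nmi

130 nmi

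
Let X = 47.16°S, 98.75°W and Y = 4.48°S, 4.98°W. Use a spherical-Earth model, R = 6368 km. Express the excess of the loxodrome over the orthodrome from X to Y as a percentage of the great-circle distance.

Great circle: σ = 1.5581 rad → d_gc = Rσ = 9921.9 km
Rhumb: Δφ = +0.7449, Δλ = +1.6366, Δψ = +0.8575, q = Δφ/Δψ = 0.8687 → d_rh = R√(Δφ²+q²Δλ²) = 10221.2 km
Excess = (10221.2 − 9921.9) / 9921.9 = 299.3 / 9921.9 = 3.02% ≈ 3.0%

3.0%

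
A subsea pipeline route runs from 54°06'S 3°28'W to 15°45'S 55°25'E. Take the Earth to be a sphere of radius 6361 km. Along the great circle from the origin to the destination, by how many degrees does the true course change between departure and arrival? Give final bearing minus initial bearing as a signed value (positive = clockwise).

At departure: θ₁ = atan2(sin Δλ cos φ₂, cos φ₁ sin φ₂ − sin φ₁ cos φ₂ cos Δλ) = 73.52°
At arrival: θ₂ = atan2(sin Δλ cos φ₁, −cos φ₂ sin φ₁ + sin φ₂ cos φ₁ cos Δλ) = 35.75°
Δθ = θ₂ − θ₁ = -37.8°

-37.8°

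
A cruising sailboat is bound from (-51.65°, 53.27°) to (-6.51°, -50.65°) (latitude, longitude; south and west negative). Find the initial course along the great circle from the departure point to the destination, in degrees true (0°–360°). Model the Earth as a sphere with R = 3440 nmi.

θ = atan2( sin Δλ·cos φ₂ ,  cos φ₁ sin φ₂ − sin φ₁ cos φ₂ cos Δλ )
  = atan2(-0.9644, -0.2578) = 255.03°

255.0°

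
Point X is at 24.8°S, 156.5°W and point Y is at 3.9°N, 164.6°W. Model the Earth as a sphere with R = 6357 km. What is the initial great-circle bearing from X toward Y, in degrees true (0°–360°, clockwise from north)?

θ = atan2( sin Δλ·cos φ₂ ,  cos φ₁ sin φ₂ − sin φ₁ cos φ₂ cos Δλ )
  = atan2(-0.1406, +0.4760) = 343.55°

343.5°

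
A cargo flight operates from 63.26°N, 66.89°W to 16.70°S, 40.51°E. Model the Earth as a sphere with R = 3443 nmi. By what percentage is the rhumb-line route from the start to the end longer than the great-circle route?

4.6%

Great circle: σ = 1.9666 rad → d_gc = Rσ = 6770.8 nmi
Rhumb: Δφ = -1.3956, Δλ = +1.8745, Δψ = -1.7325, q = Δφ/Δψ = 0.8055 → d_rh = R√(Δφ²+q²Δλ²) = 7079.1 nmi
Excess = (7079.1 − 6770.8) / 6770.8 = 308.3 / 6770.8 = 4.553% ≈ 4.6%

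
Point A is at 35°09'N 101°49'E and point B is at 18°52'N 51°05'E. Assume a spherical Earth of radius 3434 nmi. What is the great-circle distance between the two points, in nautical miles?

Haversine: a = sin²(Δφ/2)+cos φ₁ cos φ₂ sin²(Δλ/2) = 0.16206;  σ = 2·atan2(√a,√(1−a))
σ = 47.478° → d = Rσ = 3434·0.82864 = 2846 nmi

2846 nmi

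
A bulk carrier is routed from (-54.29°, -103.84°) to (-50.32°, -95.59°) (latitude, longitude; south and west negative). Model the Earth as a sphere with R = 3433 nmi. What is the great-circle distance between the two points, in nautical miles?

cos σ = sin φ₁ sin φ₂ + cos φ₁ cos φ₂ cos Δλ
      = sin(-54.29°)sin(-50.32°) + cos(-54.29°)cos(-50.32°)cos(8.25°) = 0.9937
σ = 6.412° → d = Rσ = 3433·0.11192 = 384 nmi

384 nmi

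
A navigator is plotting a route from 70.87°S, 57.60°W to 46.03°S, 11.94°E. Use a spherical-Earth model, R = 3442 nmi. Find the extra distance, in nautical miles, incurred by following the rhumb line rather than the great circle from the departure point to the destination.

116 nmi

Great circle: cos σ = sin φ₁ sin φ₂ + cos φ₁ cos φ₂ cos Δλ,  σ = 0.7083 rad → d_gc = 2437.8 nmi
Rhumb line: Δψ = +0.8737, q = Δφ/Δψ = 0.4962, d_rh = R√(Δφ²+q²Δλ²) = 2554.1 nmi
Excess = 2554.1 − 2437.8 = 116.3 ≈ 116 nmi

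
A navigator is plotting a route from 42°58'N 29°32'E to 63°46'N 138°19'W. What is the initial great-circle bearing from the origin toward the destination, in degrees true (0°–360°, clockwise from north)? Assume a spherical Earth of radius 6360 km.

354.4°

θ = atan2( sin Δλ·cos φ₂ ,  cos φ₁ sin φ₂ − sin φ₁ cos φ₂ cos Δλ )
  = atan2(-0.0930, +0.9509) = 354.41°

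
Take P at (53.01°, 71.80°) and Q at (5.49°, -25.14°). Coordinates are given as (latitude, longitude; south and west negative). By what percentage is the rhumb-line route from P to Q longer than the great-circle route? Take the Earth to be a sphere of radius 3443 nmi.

4.1%

Great circle: σ = 1.5667 rad → d_gc = Rσ = 5394.3 nmi
Rhumb: Δφ = -0.8294, Δλ = -1.6919, Δψ = -0.9992, q = Δφ/Δψ = 0.8301 → d_rh = R√(Δφ²+q²Δλ²) = 5615.7 nmi
Excess = (5615.7 − 5394.3) / 5394.3 = 221.4 / 5394.3 = 4.10% ≈ 4.1%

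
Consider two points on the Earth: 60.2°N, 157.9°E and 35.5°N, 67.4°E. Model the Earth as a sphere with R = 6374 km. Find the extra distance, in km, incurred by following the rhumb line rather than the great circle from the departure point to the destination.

451 km

Great circle: cos σ = sin φ₁ sin φ₂ + cos φ₁ cos φ₂ cos Δλ,  σ = 1.0468 rad → d_gc = 6672.0 km
Rhumb line: Δψ = -0.6604, q = Δφ/Δψ = 0.6527, d_rh = R√(Δφ²+q²Δλ²) = 7123.1 km
Excess = 7123.1 − 6672.0 = 451.1 ≈ 451 km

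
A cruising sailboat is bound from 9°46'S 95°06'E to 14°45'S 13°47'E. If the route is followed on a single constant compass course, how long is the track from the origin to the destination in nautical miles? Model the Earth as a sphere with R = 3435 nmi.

4772 nmi

Rhumb course C = atan2(Δλ, Δψ) with Δψ = ln[tan(π/4+φ₂/2)/tan(π/4+φ₁/2)] = -0.0890, Δλ = -1.4192 → C = 266.41°
d = R·|Δφ| / |cos C| = 3435·0.08698 / 0.06261 = 4772 nmi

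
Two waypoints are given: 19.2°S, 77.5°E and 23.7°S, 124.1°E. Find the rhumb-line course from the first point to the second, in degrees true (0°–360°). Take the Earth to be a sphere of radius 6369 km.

95.9°

Δψ = ln[tan(π/4+φ₂/2)/tan(π/4+φ₁/2)] = -0.0844
Δλ = +0.8133 rad (taken the short way round)
course = atan2(Δλ, Δψ) = 95.93°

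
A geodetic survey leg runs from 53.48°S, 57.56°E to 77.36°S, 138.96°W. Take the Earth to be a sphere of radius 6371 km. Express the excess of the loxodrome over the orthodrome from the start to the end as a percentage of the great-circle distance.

37.1%

Great circle: σ = 0.8509 rad → d_gc = Rσ = 5420.9 km
Rhumb: Δφ = -0.4168, Δλ = +2.8533, Δψ = -1.0916, q = Δφ/Δψ = 0.3818 → d_rh = R√(Δφ²+q²Δλ²) = 7431.2 km
Excess = (7431.2 − 5420.9) / 5420.9 = 2010.3 / 5420.9 = 37.08% ≈ 37.1%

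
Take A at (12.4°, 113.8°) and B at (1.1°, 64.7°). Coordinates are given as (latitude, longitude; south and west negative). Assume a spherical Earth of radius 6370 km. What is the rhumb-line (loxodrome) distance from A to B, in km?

5556 km

Δψ = ln[tan(π/4+φ₂/2)/tan(π/4+φ₁/2)] = -0.1989;  Δφ = -0.1972 rad,  Δλ = -0.8570 rad
q = Δφ/Δψ = 0.9914
d = R·√(Δφ² + q²Δλ²) = 6370·0.87219 = 5556 km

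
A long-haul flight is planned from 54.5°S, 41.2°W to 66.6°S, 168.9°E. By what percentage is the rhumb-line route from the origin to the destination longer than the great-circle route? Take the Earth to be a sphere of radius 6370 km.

Great circle: σ = 0.9913 rad → d_gc = Rσ = 6314.35 km
Rhumb: Δφ = -0.2112, Δλ = -2.6162, Δψ = -0.4355, q = Δφ/Δψ = 0.4849 → d_rh = R√(Δφ²+q²Δλ²) = 8192.95 km
Excess = (8192.95 − 6314.35) / 6314.35 = 1878.60 / 6314.35 = 29.751% ≈ 29.8%

29.8%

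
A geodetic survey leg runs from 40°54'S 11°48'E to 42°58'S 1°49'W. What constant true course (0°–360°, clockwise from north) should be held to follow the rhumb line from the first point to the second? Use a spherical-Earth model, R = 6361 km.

Δψ = ln[tan(π/4+φ₂/2)/tan(π/4+φ₁/2)] = -0.0485
Δλ = -0.2377 rad (taken the short way round)
course = atan2(Δλ, Δψ) = 258.47°

258.5°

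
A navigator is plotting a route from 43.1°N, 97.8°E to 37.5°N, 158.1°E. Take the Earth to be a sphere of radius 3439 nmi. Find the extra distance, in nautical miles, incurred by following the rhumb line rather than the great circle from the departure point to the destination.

Great circle: cos σ = sin φ₁ sin φ₂ + cos φ₁ cos φ₂ cos Δλ,  σ = 0.7912 rad → d_gc = 2721.1 nmi
Rhumb line: Δψ = -0.1283, q = Δφ/Δψ = 0.7619, d_rh = R√(Δφ²+q²Δλ²) = 2778.1 nmi
Excess = 2778.1 − 2721.1 = 57.0 ≈ 57 nmi

57 nmi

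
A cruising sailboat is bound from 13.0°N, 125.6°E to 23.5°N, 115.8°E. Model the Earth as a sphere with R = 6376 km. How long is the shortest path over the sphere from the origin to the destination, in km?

cos σ = sin φ₁ sin φ₂ + cos φ₁ cos φ₂ cos Δλ
      = sin(13.00°)sin(23.50°) + cos(13.00°)cos(23.50°)cos(-9.80°) = 0.9702
σ = 14.019° → d = Rσ = 6376·0.24468 = 1560 km

1560 km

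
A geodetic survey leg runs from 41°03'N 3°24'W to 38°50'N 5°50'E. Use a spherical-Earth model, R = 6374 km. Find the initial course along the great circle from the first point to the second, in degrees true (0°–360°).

N = sin Δλ·cos φ₂ = +0.1250;  D = cos φ₁ sin φ₂ − sin φ₁ cos φ₂ cos Δλ = -0.0321
initial course = atan2(N, D) = 104.38°

104.4°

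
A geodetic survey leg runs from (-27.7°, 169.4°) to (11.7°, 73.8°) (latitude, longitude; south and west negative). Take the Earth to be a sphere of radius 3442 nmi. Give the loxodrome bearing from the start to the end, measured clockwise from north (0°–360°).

293.0°

Δψ = ln[tan(π/4+φ₂/2)/tan(π/4+φ₁/2)] = +0.7091
Δλ = -1.6685 rad (taken the short way round)
course = atan2(Δλ, Δψ) = 293.02°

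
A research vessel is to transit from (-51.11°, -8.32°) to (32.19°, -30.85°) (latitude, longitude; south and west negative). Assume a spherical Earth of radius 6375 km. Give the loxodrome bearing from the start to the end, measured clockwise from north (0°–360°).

Δψ = ln[tan(π/4+φ₂/2)/tan(π/4+φ₁/2)] = +1.6351
Δλ = -0.3932 rad (taken the short way round)
course = atan2(Δλ, Δψ) = 346.48°

346.5°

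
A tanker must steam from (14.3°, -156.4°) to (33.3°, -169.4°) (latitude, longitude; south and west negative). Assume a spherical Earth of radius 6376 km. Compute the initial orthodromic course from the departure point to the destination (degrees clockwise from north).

330.4°

N = sin Δλ·cos φ₂ = -0.1880;  D = cos φ₁ sin φ₂ − sin φ₁ cos φ₂ cos Δλ = +0.3309
initial course = atan2(N, D) = 330.39°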